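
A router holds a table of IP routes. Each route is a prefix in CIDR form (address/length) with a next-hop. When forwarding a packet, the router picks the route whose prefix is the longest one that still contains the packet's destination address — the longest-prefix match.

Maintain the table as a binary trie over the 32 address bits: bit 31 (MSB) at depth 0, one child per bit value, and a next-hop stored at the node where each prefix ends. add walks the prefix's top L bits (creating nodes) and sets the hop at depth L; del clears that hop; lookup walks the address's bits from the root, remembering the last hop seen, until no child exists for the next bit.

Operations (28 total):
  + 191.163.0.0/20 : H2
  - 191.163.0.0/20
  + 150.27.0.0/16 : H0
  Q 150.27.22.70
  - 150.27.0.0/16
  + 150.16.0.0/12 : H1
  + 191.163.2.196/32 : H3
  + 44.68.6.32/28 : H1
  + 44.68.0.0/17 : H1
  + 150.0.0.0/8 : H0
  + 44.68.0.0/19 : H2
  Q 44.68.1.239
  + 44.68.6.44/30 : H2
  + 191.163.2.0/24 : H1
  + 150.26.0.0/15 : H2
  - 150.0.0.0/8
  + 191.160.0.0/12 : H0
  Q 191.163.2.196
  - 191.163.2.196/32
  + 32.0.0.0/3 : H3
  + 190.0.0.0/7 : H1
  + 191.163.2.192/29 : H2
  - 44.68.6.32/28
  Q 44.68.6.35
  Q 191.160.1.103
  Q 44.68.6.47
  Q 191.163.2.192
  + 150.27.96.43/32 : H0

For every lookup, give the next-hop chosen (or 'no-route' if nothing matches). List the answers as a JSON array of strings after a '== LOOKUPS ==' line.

Trace:
  + 191.163.0.0/20 (H2) depth=20
  - 191.163.0.0/20 clear@20
  + 150.27.0.0/16 (H0) depth=16
  lookup 150.27.22.70: bits 1001011000011011 walk d0:-→d1:-→d2:-→d3:-→d4:-→d5:-→d6:-→d7:-→d8:-→d9:-→d10:-→d11:-→d12:-→d13:-→d14:-→d15:-→d16:H0 -> H0
  - 150.27.0.0/16 clear@16
  + 150.16.0.0/12 (H1) depth=12
  + 191.163.2.196/32 (H3) depth=32
  + 44.68.6.32/28 (H1) depth=28
  + 44.68.0.0/17 (H1) depth=17
  + 150.0.0.0/8 (H0) depth=8
  + 44.68.0.0/19 (H2) depth=19
  lookup 44.68.1.239: bits 001011000100010000000 walk d0:-→d1:-→d2:-→d3:-→d4:-→d5:-→d6:-→d7:-→d8:-→d9:-→d10:-→d11:-→d12:-→d13:-→d14:-→d15:-→d16:-→d17:H1→d18:-→d19:H2→d20:-→d21:- -> H2
  + 44.68.6.44/30 (H2) depth=30
  + 191.163.2.0/24 (H1) depth=24
  + 150.26.0.0/15 (H2) depth=15
  - 150.0.0.0/8 clear@8
  + 191.160.0.0/12 (H0) depth=12
  lookup 191.163.2.196: bits 10111111101000110000001011000100 walk d0:-→d1:-→d2:-→d3:-→d4:-→d5:-→d6:-→d7:-→d8:-→d9:-→d10:-→d11:-→d12:H0→d13:-→d14:-→d15:-→d16:-→d17:-→d18:-→d19:-→d20:-→d21:-→d22:-→d23:-→d24:H1→d25:-→d26:-→d27:-→d28:-→d29:-→d30:-→d31:-→d32:H3 -> H3
  - 191.163.2.196/32 clear@32
  + 32.0.0.0/3 (H3) depth=3
  + 190.0.0.0/7 (H1) depth=7
  + 191.163.2.192/29 (H2) depth=29
  - 44.68.6.32/28 clear@28
  lookup 44.68.6.35: bits 0010110001000100000001100010 walk d0:-→d1:-→d2:-→d3:H3→d4:-→d5:-→d6:-→d7:-→d8:-→d9:-→d10:-→d11:-→d12:-→d13:-→d14:-→d15:-→d16:-→d17:H1→d18:-→d19:H2→d20:-→d21:-→d22:-→d23:-→d24:-→d25:-→d26:-→d27:-→d28:- -> H2
  lookup 191.160.1.103: bits 10111111101000 walk d0:-→d1:-→d2:-→d3:-→d4:-→d5:-→d6:-→d7:H1→d8:-→d9:-→d10:-→d11:-→d12:H0→d13:-→d14:- -> H0
  lookup 44.68.6.47: bits 001011000100010000000110001011 walk d0:-→d1:-→d2:-→d3:H3→d4:-→d5:-→d6:-→d7:-→d8:-→d9:-→d10:-→d11:-→d12:-→d13:-→d14:-→d15:-→d16:-→d17:H1→d18:-→d19:H2→d20:-→d21:-→d22:-→d23:-→d24:-→d25:-→d26:-→d27:-→d28:-→d29:-→d30:H2 -> H2
  lookup 191.163.2.192: bits 10111111101000110000001011000 walk d0:-→d1:-→d2:-→d3:-→d4:-→d5:-→d6:-→d7:H1→d8:-→d9:-→d10:-→d11:-→d12:H0→d13:-→d14:-→d15:-→d16:-→d17:-→d18:-→d19:-→d20:-→d21:-→d22:-→d23:-→d24:H1→d25:-→d26:-→d27:-→d28:-→d29:H2 -> H2
  + 150.27.96.43/32 (H0) depth=32

== LOOKUPS ==
["H0","H2","H3","H2","H0","H2","H2"]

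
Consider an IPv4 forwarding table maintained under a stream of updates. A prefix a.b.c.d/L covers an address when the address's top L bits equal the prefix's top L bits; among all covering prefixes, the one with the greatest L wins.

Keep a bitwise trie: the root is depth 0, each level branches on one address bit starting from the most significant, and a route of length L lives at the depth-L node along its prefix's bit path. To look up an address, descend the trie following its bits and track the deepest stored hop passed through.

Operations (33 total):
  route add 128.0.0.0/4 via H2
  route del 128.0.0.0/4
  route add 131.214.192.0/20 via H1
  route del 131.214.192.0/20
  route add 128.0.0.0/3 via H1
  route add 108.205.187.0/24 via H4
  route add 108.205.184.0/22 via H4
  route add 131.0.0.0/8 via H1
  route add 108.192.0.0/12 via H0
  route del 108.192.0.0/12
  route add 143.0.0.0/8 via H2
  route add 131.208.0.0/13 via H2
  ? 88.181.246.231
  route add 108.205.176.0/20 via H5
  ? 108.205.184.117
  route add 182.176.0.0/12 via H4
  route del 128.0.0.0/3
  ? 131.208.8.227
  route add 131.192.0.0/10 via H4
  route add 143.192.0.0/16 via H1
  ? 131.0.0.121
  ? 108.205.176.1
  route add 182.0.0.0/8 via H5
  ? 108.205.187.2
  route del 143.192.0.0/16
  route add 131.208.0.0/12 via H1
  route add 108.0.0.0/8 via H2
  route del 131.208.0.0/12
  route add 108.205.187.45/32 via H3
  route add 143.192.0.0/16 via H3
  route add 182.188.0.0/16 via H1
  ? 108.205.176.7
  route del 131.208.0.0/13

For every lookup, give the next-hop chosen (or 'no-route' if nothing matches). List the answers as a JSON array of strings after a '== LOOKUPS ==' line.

Process each operation:
  add 128.0.0.0/4 -> H2 at depth 4
  del 128.0.0.0/4 (clear depth 4)
  add 131.214.192.0/20 -> H1 at depth 20
  del 131.214.192.0/20 (clear depth 20)
  add 128.0.0.0/3 -> H1 at depth 3
  add 108.205.187.0/24 -> H4 at depth 24
  add 108.205.184.0/22 -> H4 at depth 22
  add 131.0.0.0/8 -> H1 at depth 8
  add 108.192.0.0/12 -> H0 at depth 12
  del 108.192.0.0/12 (clear depth 12)
  add 143.0.0.0/8 -> H2 at depth 8
  add 131.208.0.0/13 -> H2 at depth 13
  Q 88.181.246.231: descend 01 ; hops seen [∅] ; pick no-route
  add 108.205.176.0/20 -> H5 at depth 20
  Q 108.205.184.117: descend 0110110011001101101110 ; hops seen [H5,H4] ; pick H4
  add 182.176.0.0/12 -> H4 at depth 12
  del 128.0.0.0/3 (clear depth 3)
  Q 131.208.8.227: descend 1000001111010 ; hops seen [H1,H2] ; pick H2
  add 131.192.0.0/10 -> H4 at depth 10
  add 143.192.0.0/16 -> H1 at depth 16
  Q 131.0.0.121: descend 10000011 ; hops seen [H1] ; pick H1
  Q 108.205.176.1: descend 01101100110011011011 ; hops seen [H5] ; pick H5
  add 182.0.0.0/8 -> H5 at depth 8
  Q 108.205.187.2: descend 011011001100110110111011 ; hops seen [H5,H4,H4] ; pick H4
  del 143.192.0.0/16 (clear depth 16)
  add 131.208.0.0/12 -> H1 at depth 12
  add 108.0.0.0/8 -> H2 at depth 8
  del 131.208.0.0/12 (clear depth 12)
  add 108.205.187.45/32 -> H3 at depth 32
  add 143.192.0.0/16 -> H3 at depth 16
  add 182.188.0.0/16 -> H1 at depth 16
  Q 108.205.176.7: descend 01101100110011011011 ; hops seen [H2,H5] ; pick H5
  del 131.208.0.0/13 (clear depth 13)

== LOOKUPS ==
["no-route","H4","H2","H1","H5","H4","H5"]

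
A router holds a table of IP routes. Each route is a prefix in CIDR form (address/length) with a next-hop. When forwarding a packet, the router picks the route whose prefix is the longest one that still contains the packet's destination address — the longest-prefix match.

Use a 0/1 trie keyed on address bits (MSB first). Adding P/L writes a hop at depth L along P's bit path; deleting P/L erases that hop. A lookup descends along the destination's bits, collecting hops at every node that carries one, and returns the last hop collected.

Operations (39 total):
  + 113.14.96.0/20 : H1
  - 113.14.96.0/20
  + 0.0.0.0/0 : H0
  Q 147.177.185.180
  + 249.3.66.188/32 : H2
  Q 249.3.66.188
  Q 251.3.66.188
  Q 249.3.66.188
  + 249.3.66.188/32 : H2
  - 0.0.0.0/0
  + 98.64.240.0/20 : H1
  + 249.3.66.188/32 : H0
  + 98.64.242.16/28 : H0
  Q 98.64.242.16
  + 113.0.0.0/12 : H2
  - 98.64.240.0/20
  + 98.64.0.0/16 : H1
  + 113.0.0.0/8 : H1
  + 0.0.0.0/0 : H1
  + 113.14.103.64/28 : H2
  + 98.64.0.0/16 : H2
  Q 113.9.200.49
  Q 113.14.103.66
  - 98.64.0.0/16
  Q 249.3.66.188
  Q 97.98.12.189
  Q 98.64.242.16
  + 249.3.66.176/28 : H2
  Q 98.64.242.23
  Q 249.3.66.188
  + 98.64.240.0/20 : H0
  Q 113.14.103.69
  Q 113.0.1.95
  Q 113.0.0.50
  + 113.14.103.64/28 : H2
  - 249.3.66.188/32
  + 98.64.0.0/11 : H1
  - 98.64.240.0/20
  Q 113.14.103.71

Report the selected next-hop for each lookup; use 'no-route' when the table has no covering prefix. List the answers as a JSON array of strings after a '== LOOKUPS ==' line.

Process each operation:
  add 113.14.96.0/20 -> H1 at depth 20
  - 113.14.96.0/20 clear@20
  add 0.0.0.0/0 -> H0 at depth 0
  Q 147.177.185.180: descend ε ; hops seen [H0] ; pick H0
  add 249.3.66.188/32 -> H2 at depth 32
  Q 249.3.66.188: descend 11111001000000110100001010111100 ; hops seen [H0,H2] ; pick H2
  Q 251.3.66.188: descend 111110 ; hops seen [H0] ; pick H0
  Q 249.3.66.188: descend 11111001000000110100001010111100 ; hops seen [H0,H2] ; pick H2
  add 249.3.66.188/32 -> H2 at depth 32
  - 0.0.0.0/0 clear@0
  add 98.64.240.0/20 -> H1 at depth 20
  add 249.3.66.188/32 -> H0 at depth 32
  add 98.64.242.16/28 -> H0 at depth 28
  Q 98.64.242.16: descend 0110001001000000111100100001 ; hops seen [H1,H0] ; pick H0
  add 113.0.0.0/12 -> H2 at depth 12
  - 98.64.240.0/20 clear@20
  add 98.64.0.0/16 -> H1 at depth 16
  add 113.0.0.0/8 -> H1 at depth 8
  add 0.0.0.0/0 -> H1 at depth 0
  add 113.14.103.64/28 -> H2 at depth 28
  add 98.64.0.0/16 -> H2 at depth 16
  Q 113.9.200.49: descend 0111000100001 ; hops seen [H1,H1,H2] ; pick H2
  Q 113.14.103.66: descend 0111000100001110011001110100 ; hops seen [H1,H1,H2,H2] ; pick H2
  - 98.64.0.0/16 clear@16
  Q 249.3.66.188: descend 11111001000000110100001010111100 ; hops seen [H1,H0] ; pick H0
  Q 97.98.12.189: descend 011000 ; hops seen [H1] ; pick H1
  Q 98.64.242.16: descend 0110001001000000111100100001 ; hops seen [H1,H0] ; pick H0
  add 249.3.66.176/28 -> H2 at depth 28
  Q 98.64.242.23: descend 0110001001000000111100100001 ; hops seen [H1,H0] ; pick H0
  Q 249.3.66.188: descend 11111001000000110100001010111100 ; hops seen [H1,H2,H0] ; pick H0
  add 98.64.240.0/20 -> H0 at depth 20
  Q 113.14.103.69: descend 0111000100001110011001110100 ; hops seen [H1,H1,H2,H2] ; pick H2
  Q 113.0.1.95: descend 011100010000 ; hops seen [H1,H1,H2] ; pick H2
  Q 113.0.0.50: descend 011100010000 ; hops seen [H1,H1,H2] ; pick H2
  add 113.14.103.64/28 -> H2 at depth 28
  - 249.3.66.188/32 clear@32
  add 98.64.0.0/11 -> H1 at depth 11
  - 98.64.240.0/20 clear@20
  Q 113.14.103.71: descend 0111000100001110011001110100 ; hops seen [H1,H1,H2,H2] ; pick H2

== LOOKUPS ==
["H0","H2","H0","H2","H0","H2","H2","H0","H1","H0","H0","H0","H2","H2","H2","H2"]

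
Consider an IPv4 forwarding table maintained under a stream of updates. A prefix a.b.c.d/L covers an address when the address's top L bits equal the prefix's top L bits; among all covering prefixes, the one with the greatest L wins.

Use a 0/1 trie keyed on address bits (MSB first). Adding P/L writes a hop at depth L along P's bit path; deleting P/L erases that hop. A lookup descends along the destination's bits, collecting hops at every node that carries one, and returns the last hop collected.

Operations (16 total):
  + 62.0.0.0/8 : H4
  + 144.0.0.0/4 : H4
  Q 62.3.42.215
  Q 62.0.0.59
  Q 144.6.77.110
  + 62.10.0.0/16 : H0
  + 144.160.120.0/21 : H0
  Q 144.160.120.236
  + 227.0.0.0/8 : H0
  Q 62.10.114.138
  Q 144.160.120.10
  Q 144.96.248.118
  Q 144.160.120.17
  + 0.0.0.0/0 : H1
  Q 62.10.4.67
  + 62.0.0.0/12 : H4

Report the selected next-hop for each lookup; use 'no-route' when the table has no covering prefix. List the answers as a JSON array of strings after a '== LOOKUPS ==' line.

Trace:
  + 62.0.0.0/8 (H4) depth=8
  + 144.0.0.0/4 (H4) depth=4
  lookup 62.3.42.215: bits 00111110 walk d0:-→d1:-→d2:-→d3:-→d4:-→d5:-→d6:-→d7:-→d8:H4 -> H4
  lookup 62.0.0.59: bits 00111110 walk d0:-→d1:-→d2:-→d3:-→d4:-→d5:-→d6:-→d7:-→d8:H4 -> H4
  lookup 144.6.77.110: bits 1001 walk d0:-→d1:-→d2:-→d3:-→d4:H4 -> H4
  + 62.10.0.0/16 (H0) depth=16
  + 144.160.120.0/21 (H0) depth=21
  lookup 144.160.120.236: bits 100100001010000001111 walk d0:-→d1:-→d2:-→d3:-→d4:H4→d5:-→d6:-→d7:-→d8:-→d9:-→d10:-→d11:-→d12:-→d13:-→d14:-→d15:-→d16:-→d17:-→d18:-→d19:-→d20:-→d21:H0 -> H0
  + 227.0.0.0/8 (H0) depth=8
  lookup 62.10.114.138: bits 0011111000001010 walk d0:-→d1:-→d2:-→d3:-→d4:-→d5:-→d6:-→d7:-→d8:H4→d9:-→d10:-→d11:-→d12:-→d13:-→d14:-→d15:-→d16:H0 -> H0
  lookup 144.160.120.10: bits 100100001010000001111 walk d0:-→d1:-→d2:-→d3:-→d4:H4→d5:-→d6:-→d7:-→d8:-→d9:-→d10:-→d11:-→d12:-→d13:-→d14:-→d15:-→d16:-→d17:-→d18:-→d19:-→d20:-→d21:H0 -> H0
  lookup 144.96.248.118: bits 10010000 walk d0:-→d1:-→d2:-→d3:-→d4:H4→d5:-→d6:-→d7:-→d8:- -> H4
  lookup 144.160.120.17: bits 100100001010000001111 walk d0:-→d1:-→d2:-→d3:-→d4:H4→d5:-→d6:-→d7:-→d8:-→d9:-→d10:-→d11:-→d12:-→d13:-→d14:-→d15:-→d16:-→d17:-→d18:-→d19:-→d20:-→d21:H0 -> H0
  + 0.0.0.0/0 (H1) depth=0
  lookup 62.10.4.67: bits 0011111000001010 walk d0:H1→d1:-→d2:-→d3:-→d4:-→d5:-→d6:-→d7:-→d8:H4→d9:-→d10:-→d11:-→d12:-→d13:-→d14:-→d15:-→d16:H0 -> H0
  + 62.0.0.0/12 (H4) depth=12

== LOOKUPS ==
["H4","H4","H4","H0","H0","H0","H4","H0","H0"]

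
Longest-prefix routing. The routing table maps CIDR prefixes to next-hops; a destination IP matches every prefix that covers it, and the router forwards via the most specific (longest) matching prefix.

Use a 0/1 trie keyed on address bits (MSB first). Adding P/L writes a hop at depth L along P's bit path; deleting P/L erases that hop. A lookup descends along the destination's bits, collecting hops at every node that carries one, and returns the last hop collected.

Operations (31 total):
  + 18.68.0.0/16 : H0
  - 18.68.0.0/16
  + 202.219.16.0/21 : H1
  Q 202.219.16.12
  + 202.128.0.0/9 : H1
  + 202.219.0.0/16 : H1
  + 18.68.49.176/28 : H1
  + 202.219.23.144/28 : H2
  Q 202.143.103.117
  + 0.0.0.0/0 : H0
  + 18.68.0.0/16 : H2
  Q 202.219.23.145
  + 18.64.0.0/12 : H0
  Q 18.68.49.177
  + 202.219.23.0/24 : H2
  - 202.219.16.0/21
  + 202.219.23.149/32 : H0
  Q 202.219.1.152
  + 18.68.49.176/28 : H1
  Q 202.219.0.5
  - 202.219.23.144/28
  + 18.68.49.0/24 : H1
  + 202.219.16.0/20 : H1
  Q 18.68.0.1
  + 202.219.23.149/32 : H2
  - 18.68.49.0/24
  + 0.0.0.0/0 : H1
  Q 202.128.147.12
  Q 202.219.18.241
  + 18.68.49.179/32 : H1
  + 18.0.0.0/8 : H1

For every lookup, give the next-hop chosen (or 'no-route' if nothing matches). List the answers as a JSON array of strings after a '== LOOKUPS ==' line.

Trace:
  + 18.68.0.0/16 (H0) depth=16
  del 18.68.0.0/16 (clear depth 16)
  + 202.219.16.0/21 (H1) depth=21
  Q 202.219.16.12: descend 110010101101101100010 ; hops seen [H1] ; pick H1
  + 202.128.0.0/9 (H1) depth=9
  + 202.219.0.0/16 (H1) depth=16
  + 18.68.49.176/28 (H1) depth=28
  + 202.219.23.144/28 (H2) depth=28
  Q 202.143.103.117: descend 110010101 ; hops seen [H1] ; pick H1
  + 0.0.0.0/0 (H0) depth=0
  + 18.68.0.0/16 (H2) depth=16
  Q 202.219.23.145: descend 1100101011011011000101111001 ; hops seen [H0,H1,H1,H1,H2] ; pick H2
  + 18.64.0.0/12 (H0) depth=12
  Q 18.68.49.177: descend 0001001001000100001100011011 ; hops seen [H0,H0,H2,H1] ; pick H1
  + 202.219.23.0/24 (H2) depth=24
  del 202.219.16.0/21 (clear depth 21)
  + 202.219.23.149/32 (H0) depth=32
  Q 202.219.1.152: descend 1100101011011011000 ; hops seen [H0,H1,H1] ; pick H1
  + 18.68.49.176/28 (H1) depth=28
  Q 202.219.0.5: descend 1100101011011011000 ; hops seen [H0,H1,H1] ; pick H1
  del 202.219.23.144/28 (clear depth 28)
  + 18.68.49.0/24 (H1) depth=24
  + 202.219.16.0/20 (H1) depth=20
  Q 18.68.0.1: descend 000100100100010000 ; hops seen [H0,H0,H2] ; pick H2
  + 202.219.23.149/32 (H2) depth=32
  del 18.68.49.0/24 (clear depth 24)
  + 0.0.0.0/0 (H1) depth=0
  Q 202.128.147.12: descend 110010101 ; hops seen [H1,H1] ; pick H1
  Q 202.219.18.241: descend 110010101101101100010 ; hops seen [H1,H1,H1,H1] ; pick H1
  + 18.68.49.179/32 (H1) depth=32
  + 18.0.0.0/8 (H1) depth=8

== LOOKUPS ==
["H1","H1","H2","H1","H1","H1","H2","H1","H1"]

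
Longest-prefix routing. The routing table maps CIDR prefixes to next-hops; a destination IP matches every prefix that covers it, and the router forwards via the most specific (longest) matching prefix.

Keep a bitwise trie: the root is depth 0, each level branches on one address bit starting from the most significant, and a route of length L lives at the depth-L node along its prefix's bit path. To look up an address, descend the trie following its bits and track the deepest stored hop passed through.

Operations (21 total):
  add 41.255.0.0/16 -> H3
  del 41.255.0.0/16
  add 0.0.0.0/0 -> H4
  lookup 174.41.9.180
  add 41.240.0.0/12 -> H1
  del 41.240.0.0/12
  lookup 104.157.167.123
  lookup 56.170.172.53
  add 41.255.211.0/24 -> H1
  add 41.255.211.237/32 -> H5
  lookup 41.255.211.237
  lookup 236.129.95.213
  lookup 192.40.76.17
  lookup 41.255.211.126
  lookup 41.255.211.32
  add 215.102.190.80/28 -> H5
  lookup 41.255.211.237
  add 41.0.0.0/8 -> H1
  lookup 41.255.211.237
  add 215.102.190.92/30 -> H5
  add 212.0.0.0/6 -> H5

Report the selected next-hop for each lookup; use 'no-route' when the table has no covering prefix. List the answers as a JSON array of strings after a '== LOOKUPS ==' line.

Process each operation:
  + 41.255.0.0/16 (H3) depth=16
  - 41.255.0.0/16 clear@16
  + 0.0.0.0/0 (H4) depth=0
  lookup 174.41.9.180: bits ε walk d0:H4 -> H4
  + 41.240.0.0/12 (H1) depth=12
  - 41.240.0.0/12 clear@12
  lookup 104.157.167.123: bits 0 walk d0:H4→d1:- -> H4
  lookup 56.170.172.53: bits 001 walk d0:H4→d1:-→d2:-→d3:- -> H4
  + 41.255.211.0/24 (H1) depth=24
  + 41.255.211.237/32 (H5) depth=32
  lookup 41.255.211.237: bits 00101001111111111101001111101101 walk d0:H4→d1:-→d2:-→d3:-→d4:-→d5:-→d6:-→d7:-→d8:-→d9:-→d10:-→d11:-→d12:-→d13:-→d14:-→d15:-→d16:-→d17:-→d18:-→d19:-→d20:-→d21:-→d22:-→d23:-→d24:H1→d25:-→d26:-→d27:-→d28:-→d29:-→d30:-→d31:-→d32:H5 -> H5
  lookup 236.129.95.213: bits ε walk d0:H4 -> H4
  lookup 192.40.76.17: bits ε walk d0:H4 -> H4
  lookup 41.255.211.126: bits 001010011111111111010011 walk d0:H4→d1:-→d2:-→d3:-→d4:-→d5:-→d6:-→d7:-→d8:-→d9:-→d10:-→d11:-→d12:-→d13:-→d14:-→d15:-→d16:-→d17:-→d18:-→d19:-→d20:-→d21:-→d22:-→d23:-→d24:H1 -> H1
  lookup 41.255.211.32: bits 001010011111111111010011 walk d0:H4→d1:-→d2:-→d3:-→d4:-→d5:-→d6:-→d7:-→d8:-→d9:-→d10:-→d11:-→d12:-→d13:-→d14:-→d15:-→d16:-→d17:-→d18:-→d19:-→d20:-→d21:-→d22:-→d23:-→d24:H1 -> H1
  + 215.102.190.80/28 (H5) depth=28
  lookup 41.255.211.237: bits 00101001111111111101001111101101 walk d0:H4→d1:-→d2:-→d3:-→d4:-→d5:-→d6:-→d7:-→d8:-→d9:-→d10:-→d11:-→d12:-→d13:-→d14:-→d15:-→d16:-→d17:-→d18:-→d19:-→d20:-→d21:-→d22:-→d23:-→d24:H1→d25:-→d26:-→d27:-→d28:-→d29:-→d30:-→d31:-→d32:H5 -> H5
  + 41.0.0.0/8 (H1) depth=8
  lookup 41.255.211.237: bits 00101001111111111101001111101101 walk d0:H4→d1:-→d2:-→d3:-→d4:-→d5:-→d6:-→d7:-→d8:H1→d9:-→d10:-→d11:-→d12:-→d13:-→d14:-→d15:-→d16:-→d17:-→d18:-→d19:-→d20:-→d21:-→d22:-→d23:-→d24:H1→d25:-→d26:-→d27:-→d28:-→d29:-→d30:-→d31:-→d32:H5 -> H5
  + 215.102.190.92/30 (H5) depth=30
  + 212.0.0.0/6 (H5) depth=6

== LOOKUPS ==
["H4","H4","H4","H5","H4","H4","H1","H1","H5","H5"]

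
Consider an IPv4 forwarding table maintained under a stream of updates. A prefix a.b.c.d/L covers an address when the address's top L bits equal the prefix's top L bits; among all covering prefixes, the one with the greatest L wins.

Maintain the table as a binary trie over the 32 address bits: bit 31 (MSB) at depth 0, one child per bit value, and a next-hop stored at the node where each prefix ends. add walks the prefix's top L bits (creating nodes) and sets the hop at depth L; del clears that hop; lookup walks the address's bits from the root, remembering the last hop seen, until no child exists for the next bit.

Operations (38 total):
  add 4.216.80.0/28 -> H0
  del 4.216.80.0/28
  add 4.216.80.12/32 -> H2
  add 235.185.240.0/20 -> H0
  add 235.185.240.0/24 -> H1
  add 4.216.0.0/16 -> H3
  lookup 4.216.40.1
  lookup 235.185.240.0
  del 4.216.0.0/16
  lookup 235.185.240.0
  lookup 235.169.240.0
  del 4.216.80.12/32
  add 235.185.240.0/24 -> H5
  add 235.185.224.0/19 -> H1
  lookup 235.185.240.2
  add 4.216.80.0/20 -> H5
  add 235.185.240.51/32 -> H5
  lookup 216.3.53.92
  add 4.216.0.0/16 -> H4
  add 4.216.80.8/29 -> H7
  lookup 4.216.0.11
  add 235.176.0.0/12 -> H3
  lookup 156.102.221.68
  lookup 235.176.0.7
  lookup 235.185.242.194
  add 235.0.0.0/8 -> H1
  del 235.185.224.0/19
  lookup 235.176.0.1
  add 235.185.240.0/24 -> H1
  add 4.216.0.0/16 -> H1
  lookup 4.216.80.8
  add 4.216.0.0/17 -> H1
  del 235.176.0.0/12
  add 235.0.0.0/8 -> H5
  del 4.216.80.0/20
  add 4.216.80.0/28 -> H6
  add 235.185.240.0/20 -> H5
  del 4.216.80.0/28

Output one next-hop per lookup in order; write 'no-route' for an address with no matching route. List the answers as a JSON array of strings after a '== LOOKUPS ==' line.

Apply in order:
  + 4.216.80.0/28 (H0) depth=28
  del 4.216.80.0/28 (clear depth 28)
  + 4.216.80.12/32 (H2) depth=32
  + 235.185.240.0/20 (H0) depth=20
  + 235.185.240.0/24 (H1) depth=24
  + 4.216.0.0/16 (H3) depth=16
  ? 4.216.40.1  path d0:-→d1:-→d2:-→d3:-→d4:-→d5:-→d6:-→d7:-→d8:-→d9:-→d10:-→d11:-→d12:-→d13:-→d14:-→d15:-→d16:H3→d17:-  best=H3
  ? 235.185.240.0  path d0:-→d1:-→d2:-→d3:-→d4:-→d5:-→d6:-→d7:-→d8:-→d9:-→d10:-→d11:-→d12:-→d13:-→d14:-→d15:-→d16:-→d17:-→d18:-→d19:-→d20:H0→d21:-→d22:-→d23:-→d24:H1  best=H1
  del 4.216.0.0/16 (clear depth 16)
  ? 235.185.240.0  path d0:-→d1:-→d2:-→d3:-→d4:-→d5:-→d6:-→d7:-→d8:-→d9:-→d10:-→d11:-→d12:-→d13:-→d14:-→d15:-→d16:-→d17:-→d18:-→d19:-→d20:H0→d21:-→d22:-→d23:-→d24:H1  best=H1
  ? 235.169.240.0  path d0:-→d1:-→d2:-→d3:-→d4:-→d5:-→d6:-→d7:-→d8:-→d9:-→d10:-→d11:-  best=no-route
  del 4.216.80.12/32 (clear depth 32)
  + 235.185.240.0/24 (H5) depth=24
  + 235.185.224.0/19 (H1) depth=19
  ? 235.185.240.2  path d0:-→d1:-→d2:-→d3:-→d4:-→d5:-→d6:-→d7:-→d8:-→d9:-→d10:-→d11:-→d12:-→d13:-→d14:-→d15:-→d16:-→d17:-→d18:-→d19:H1→d20:H0→d21:-→d22:-→d23:-→d24:H5  best=H5
  + 4.216.80.0/20 (H5) depth=20
  + 235.185.240.51/32 (H5) depth=32
  ? 216.3.53.92  path d0:-→d1:-→d2:-  best=no-route
  + 4.216.0.0/16 (H4) depth=16
  + 4.216.80.8/29 (H7) depth=29
  ? 4.216.0.11  path d0:-→d1:-→d2:-→d3:-→d4:-→d5:-→d6:-→d7:-→d8:-→d9:-→d10:-→d11:-→d12:-→d13:-→d14:-→d15:-→d16:H4→d17:-  best=H4
  + 235.176.0.0/12 (H3) depth=12
  ? 156.102.221.68  path d0:-→d1:-  best=no-route
  ? 235.176.0.7  path d0:-→d1:-→d2:-→d3:-→d4:-→d5:-→d6:-→d7:-→d8:-→d9:-→d10:-→d11:-→d12:H3  best=H3
  ? 235.185.242.194  path d0:-→d1:-→d2:-→d3:-→d4:-→d5:-→d6:-→d7:-→d8:-→d9:-→d10:-→d11:-→d12:H3→d13:-→d14:-→d15:-→d16:-→d17:-→d18:-→d19:H1→d20:H0→d21:-→d22:-  best=H0
  + 235.0.0.0/8 (H1) depth=8
  del 235.185.224.0/19 (clear depth 19)
  ? 235.176.0.1  path d0:-→d1:-→d2:-→d3:-→d4:-→d5:-→d6:-→d7:-→d8:H1→d9:-→d10:-→d11:-→d12:H3  best=H3
  + 235.185.240.0/24 (H1) depth=24
  + 4.216.0.0/16 (H1) depth=16
  ? 4.216.80.8  path d0:-→d1:-→d2:-→d3:-→d4:-→d5:-→d6:-→d7:-→d8:-→d9:-→d10:-→d11:-→d12:-→d13:-→d14:-→d15:-→d16:H1→d17:-→d18:-→d19:-→d20:H5→d21:-→d22:-→d23:-→d24:-→d25:-→d26:-→d27:-→d28:-→d29:H7  best=H7
  + 4.216.0.0/17 (H1) depth=17
  del 235.176.0.0/12 (clear depth 12)
  + 235.0.0.0/8 (H5) depth=8
  del 4.216.80.0/20 (clear depth 20)
  + 4.216.80.0/28 (H6) depth=28
  + 235.185.240.0/20 (H5) depth=20
  del 4.216.80.0/28 (clear depth 28)

== LOOKUPS ==
["H3","H1","H1","no-route","H5","no-route","H4","no-route","H3","H0","H3","H7"]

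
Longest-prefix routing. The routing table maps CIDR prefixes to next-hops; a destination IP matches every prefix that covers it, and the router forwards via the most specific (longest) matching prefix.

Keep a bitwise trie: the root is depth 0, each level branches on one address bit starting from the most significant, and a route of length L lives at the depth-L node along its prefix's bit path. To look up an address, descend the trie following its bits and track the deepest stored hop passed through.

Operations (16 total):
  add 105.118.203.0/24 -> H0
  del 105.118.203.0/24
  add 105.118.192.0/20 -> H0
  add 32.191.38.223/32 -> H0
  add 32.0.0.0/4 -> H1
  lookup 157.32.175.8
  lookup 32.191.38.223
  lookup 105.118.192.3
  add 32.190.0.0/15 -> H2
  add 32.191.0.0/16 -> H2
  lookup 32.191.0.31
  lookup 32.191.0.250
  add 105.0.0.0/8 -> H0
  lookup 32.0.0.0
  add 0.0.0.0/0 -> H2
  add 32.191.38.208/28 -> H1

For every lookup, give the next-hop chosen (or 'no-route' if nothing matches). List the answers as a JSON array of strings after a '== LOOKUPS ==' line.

Process each operation:
  + 105.118.203.0/24 (H0) depth=24
  del 105.118.203.0/24 (clear depth 24)
  + 105.118.192.0/20 (H0) depth=20
  + 32.191.38.223/32 (H0) depth=32
  + 32.0.0.0/4 (H1) depth=4
  Q 157.32.175.8: descend ε ; hops seen [∅] ; pick no-route
  Q 32.191.38.223: descend 00100000101111110010011011011111 ; hops seen [H1,H0] ; pick H0
  Q 105.118.192.3: descend 01101001011101101100 ; hops seen [H0] ; pick H0
  + 32.190.0.0/15 (H2) depth=15
  + 32.191.0.0/16 (H2) depth=16
  Q 32.191.0.31: descend 001000001011111100 ; hops seen [H1,H2,H2] ; pick H2
  Q 32.191.0.250: descend 001000001011111100 ; hops seen [H1,H2,H2] ; pick H2
  + 105.0.0.0/8 (H0) depth=8
  Q 32.0.0.0: descend 00100000 ; hops seen [H1] ; pick H1
  + 0.0.0.0/0 (H2) depth=0
  + 32.191.38.208/28 (H1) depth=28

== LOOKUPS ==
["no-route","H0","H0","H2","H2","H1"]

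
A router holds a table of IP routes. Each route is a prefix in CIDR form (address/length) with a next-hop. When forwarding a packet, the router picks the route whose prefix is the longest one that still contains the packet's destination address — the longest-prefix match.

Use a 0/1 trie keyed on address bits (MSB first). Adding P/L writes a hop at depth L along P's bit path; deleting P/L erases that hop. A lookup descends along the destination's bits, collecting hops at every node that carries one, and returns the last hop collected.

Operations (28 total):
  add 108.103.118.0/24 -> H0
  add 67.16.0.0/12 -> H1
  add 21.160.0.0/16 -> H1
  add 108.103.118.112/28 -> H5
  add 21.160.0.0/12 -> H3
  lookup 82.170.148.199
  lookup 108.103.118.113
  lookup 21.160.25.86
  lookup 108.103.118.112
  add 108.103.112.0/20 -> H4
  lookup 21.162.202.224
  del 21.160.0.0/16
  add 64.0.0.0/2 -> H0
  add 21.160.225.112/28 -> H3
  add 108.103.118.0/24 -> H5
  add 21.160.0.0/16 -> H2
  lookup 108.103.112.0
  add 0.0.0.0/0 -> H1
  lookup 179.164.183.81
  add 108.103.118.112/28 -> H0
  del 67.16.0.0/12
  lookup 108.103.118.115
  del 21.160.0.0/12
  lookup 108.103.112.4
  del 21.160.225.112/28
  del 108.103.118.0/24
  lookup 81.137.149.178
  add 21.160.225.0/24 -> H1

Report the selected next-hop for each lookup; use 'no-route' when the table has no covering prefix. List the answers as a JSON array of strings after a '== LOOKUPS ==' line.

Trace:
  + 108.103.118.0/24 (H0) depth=24
  + 67.16.0.0/12 (H1) depth=12
  + 21.160.0.0/16 (H1) depth=16
  + 108.103.118.112/28 (H5) depth=28
  + 21.160.0.0/12 (H3) depth=12
  lookup 82.170.148.199: bits 010 walk d0:-→d1:-→d2:-→d3:- -> no-route
  lookup 108.103.118.113: bits 0110110001100111011101100111 walk d0:-→d1:-→d2:-→d3:-→d4:-→d5:-→d6:-→d7:-→d8:-→d9:-→d10:-→d11:-→d12:-→d13:-→d14:-→d15:-→d16:-→d17:-→d18:-→d19:-→d20:-→d21:-→d22:-→d23:-→d24:H0→d25:-→d26:-→d27:-→d28:H5 -> H5
  lookup 21.160.25.86: bits 0001010110100000 walk d0:-→d1:-→d2:-→d3:-→d4:-→d5:-→d6:-→d7:-→d8:-→d9:-→d10:-→d11:-→d12:H3→d13:-→d14:-→d15:-→d16:H1 -> H1
  lookup 108.103.118.112: bits 0110110001100111011101100111 walk d0:-→d1:-→d2:-→d3:-→d4:-→d5:-→d6:-→d7:-→d8:-→d9:-→d10:-→d11:-→d12:-→d13:-→d14:-→d15:-→d16:-→d17:-→d18:-→d19:-→d20:-→d21:-→d22:-→d23:-→d24:H0→d25:-→d26:-→d27:-→d28:H5 -> H5
  + 108.103.112.0/20 (H4) depth=20
  lookup 21.162.202.224: bits 00010101101000 walk d0:-→d1:-→d2:-→d3:-→d4:-→d5:-→d6:-→d7:-→d8:-→d9:-→d10:-→d11:-→d12:H3→d13:-→d14:- -> H3
  - 21.160.0.0/16 clear@16
  + 64.0.0.0/2 (H0) depth=2
  + 21.160.225.112/28 (H3) depth=28
  + 108.103.118.0/24 (H5) depth=24
  + 21.160.0.0/16 (H2) depth=16
  lookup 108.103.112.0: bits 011011000110011101110 walk d0:-→d1:-→d2:H0→d3:-→d4:-→d5:-→d6:-→d7:-→d8:-→d9:-→d10:-→d11:-→d12:-→d13:-→d14:-→d15:-→d16:-→d17:-→d18:-→d19:-→d20:H4→d21:- -> H4
  + 0.0.0.0/0 (H1) depth=0
  lookup 179.164.183.81: bits ε walk d0:H1 -> H1
  + 108.103.118.112/28 (H0) depth=28
  - 67.16.0.0/12 clear@12
  lookup 108.103.118.115: bits 0110110001100111011101100111 walk d0:H1→d1:-→d2:H0→d3:-→d4:-→d5:-→d6:-→d7:-→d8:-→d9:-→d10:-→d11:-→d12:-→d13:-→d14:-→d15:-→d16:-→d17:-→d18:-→d19:-→d20:H4→d21:-→d22:-→d23:-→d24:H5→d25:-→d26:-→d27:-→d28:H0 -> H0
  - 21.160.0.0/12 clear@12
  lookup 108.103.112.4: bits 011011000110011101110 walk d0:H1→d1:-→d2:H0→d3:-→d4:-→d5:-→d6:-→d7:-→d8:-→d9:-→d10:-→d11:-→d12:-→d13:-→d14:-→d15:-→d16:-→d17:-→d18:-→d19:-→d20:H4→d21:- -> H4
  - 21.160.225.112/28 clear@28
  - 108.103.118.0/24 clear@24
  lookup 81.137.149.178: bits 010 walk d0:H1→d1:-→d2:H0→d3:- -> H0
  + 21.160.225.0/24 (H1) depth=24

== LOOKUPS ==
["no-route","H5","H1","H5","H3","H4","H1","H0","H4","H0"]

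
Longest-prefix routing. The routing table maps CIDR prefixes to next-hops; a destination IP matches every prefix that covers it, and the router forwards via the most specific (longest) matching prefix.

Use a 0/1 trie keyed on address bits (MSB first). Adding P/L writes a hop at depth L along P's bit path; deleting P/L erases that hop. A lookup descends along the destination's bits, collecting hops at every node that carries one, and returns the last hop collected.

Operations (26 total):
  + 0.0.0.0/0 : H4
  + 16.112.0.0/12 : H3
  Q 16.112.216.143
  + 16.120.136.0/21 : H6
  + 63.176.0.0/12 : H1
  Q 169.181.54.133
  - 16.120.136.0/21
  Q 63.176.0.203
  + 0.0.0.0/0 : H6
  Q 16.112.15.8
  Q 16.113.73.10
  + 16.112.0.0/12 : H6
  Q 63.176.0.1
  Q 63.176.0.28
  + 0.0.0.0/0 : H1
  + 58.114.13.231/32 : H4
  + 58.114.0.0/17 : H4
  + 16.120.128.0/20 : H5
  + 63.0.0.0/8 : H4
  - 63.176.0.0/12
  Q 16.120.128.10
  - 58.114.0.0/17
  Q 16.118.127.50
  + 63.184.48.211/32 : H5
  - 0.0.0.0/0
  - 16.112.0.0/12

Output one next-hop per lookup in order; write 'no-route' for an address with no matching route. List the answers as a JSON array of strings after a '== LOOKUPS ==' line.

Process each operation:
  add 0.0.0.0/0 -> H4 at depth 0
  add 16.112.0.0/12 -> H3 at depth 12
  ? 16.112.216.143  path d0:H4→d1:-→d2:-→d3:-→d4:-→d5:-→d6:-→d7:-→d8:-→d9:-→d10:-→d11:-→d12:H3  best=H3
  add 16.120.136.0/21 -> H6 at depth 21
  add 63.176.0.0/12 -> H1 at depth 12
  ? 169.181.54.133  path d0:H4  best=H4
  - 16.120.136.0/21 clear@21
  ? 63.176.0.203  path d0:H4→d1:-→d2:-→d3:-→d4:-→d5:-→d6:-→d7:-→d8:-→d9:-→d10:-→d11:-→d12:H1  best=H1
  add 0.0.0.0/0 -> H6 at depth 0
  ? 16.112.15.8  path d0:H6→d1:-→d2:-→d3:-→d4:-→d5:-→d6:-→d7:-→d8:-→d9:-→d10:-→d11:-→d12:H3  best=H3
  ? 16.113.73.10  path d0:H6→d1:-→d2:-→d3:-→d4:-→d5:-→d6:-→d7:-→d8:-→d9:-→d10:-→d11:-→d12:H3  best=H3
  add 16.112.0.0/12 -> H6 at depth 12
  ? 63.176.0.1  path d0:H6→d1:-→d2:-→d3:-→d4:-→d5:-→d6:-→d7:-→d8:-→d9:-→d10:-→d11:-→d12:H1  best=H1
  ? 63.176.0.28  path d0:H6→d1:-→d2:-→d3:-→d4:-→d5:-→d6:-→d7:-→d8:-→d9:-→d10:-→d11:-→d12:H1  best=H1
  add 0.0.0.0/0 -> H1 at depth 0
  add 58.114.13.231/32 -> H4 at depth 32
  add 58.114.0.0/17 -> H4 at depth 17
  add 16.120.128.0/20 -> H5 at depth 20
  add 63.0.0.0/8 -> H4 at depth 8
  - 63.176.0.0/12 clear@12
  ? 16.120.128.10  path d0:H1→d1:-→d2:-→d3:-→d4:-→d5:-→d6:-→d7:-→d8:-→d9:-→d10:-→d11:-→d12:H6→d13:-→d14:-→d15:-→d16:-→d17:-→d18:-→d19:-→d20:H5  best=H5
  - 58.114.0.0/17 clear@17
  ? 16.118.127.50  path d0:H1→d1:-→d2:-→d3:-→d4:-→d5:-→d6:-→d7:-→d8:-→d9:-→d10:-→d11:-→d12:H6  best=H6
  add 63.184.48.211/32 -> H5 at depth 32
  - 0.0.0.0/0 clear@0
  - 16.112.0.0/12 clear@12

== LOOKUPS ==
["H3","H4","H1","H3","H3","H1","H1","H5","H6"]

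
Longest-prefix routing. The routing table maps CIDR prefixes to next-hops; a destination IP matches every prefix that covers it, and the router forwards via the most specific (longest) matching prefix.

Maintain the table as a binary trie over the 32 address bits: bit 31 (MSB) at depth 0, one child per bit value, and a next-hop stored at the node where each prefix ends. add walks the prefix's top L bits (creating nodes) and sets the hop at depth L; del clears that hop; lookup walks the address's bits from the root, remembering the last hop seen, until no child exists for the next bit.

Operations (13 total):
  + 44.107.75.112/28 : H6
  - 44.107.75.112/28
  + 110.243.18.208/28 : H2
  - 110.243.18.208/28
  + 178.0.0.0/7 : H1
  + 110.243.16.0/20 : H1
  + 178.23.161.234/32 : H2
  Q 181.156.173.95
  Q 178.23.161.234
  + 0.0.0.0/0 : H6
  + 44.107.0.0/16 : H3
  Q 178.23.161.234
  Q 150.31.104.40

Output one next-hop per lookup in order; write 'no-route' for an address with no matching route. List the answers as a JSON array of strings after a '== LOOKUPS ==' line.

Process each operation:
  add 44.107.75.112/28 -> H6 at depth 28
  del 44.107.75.112/28 (clear depth 28)
  add 110.243.18.208/28 -> H2 at depth 28
  del 110.243.18.208/28 (clear depth 28)
  add 178.0.0.0/7 -> H1 at depth 7
  add 110.243.16.0/20 -> H1 at depth 20
  add 178.23.161.234/32 -> H2 at depth 32
  lookup 181.156.173.95: bits 10110 walk d0:-→d1:-→d2:-→d3:-→d4:-→d5:- -> no-route
  lookup 178.23.161.234: bits 10110010000101111010000111101010 walk d0:-→d1:-→d2:-→d3:-→d4:-→d5:-→d6:-→d7:H1→d8:-→d9:-→d10:-→d11:-→d12:-→d13:-→d14:-→d15:-→d16:-→d17:-→d18:-→d19:-→d20:-→d21:-→d22:-→d23:-→d24:-→d25:-→d26:-→d27:-→d28:-→d29:-→d30:-→d31:-→d32:H2 -> H2
  add 0.0.0.0/0 -> H6 at depth 0
  add 44.107.0.0/16 -> H3 at depth 16
  lookup 178.23.161.234: bits 10110010000101111010000111101010 walk d0:H6→d1:-→d2:-→d3:-→d4:-→d5:-→d6:-→d7:H1→d8:-→d9:-→d10:-→d11:-→d12:-→d13:-→d14:-→d15:-→d16:-→d17:-→d18:-→d19:-→d20:-→d21:-→d22:-→d23:-→d24:-→d25:-→d26:-→d27:-→d28:-→d29:-→d30:-→d31:-→d32:H2 -> H2
  lookup 150.31.104.40: bits 10 walk d0:H6→d1:-→d2:- -> H6

== LOOKUPS ==
["no-route","H2","H2","H6"]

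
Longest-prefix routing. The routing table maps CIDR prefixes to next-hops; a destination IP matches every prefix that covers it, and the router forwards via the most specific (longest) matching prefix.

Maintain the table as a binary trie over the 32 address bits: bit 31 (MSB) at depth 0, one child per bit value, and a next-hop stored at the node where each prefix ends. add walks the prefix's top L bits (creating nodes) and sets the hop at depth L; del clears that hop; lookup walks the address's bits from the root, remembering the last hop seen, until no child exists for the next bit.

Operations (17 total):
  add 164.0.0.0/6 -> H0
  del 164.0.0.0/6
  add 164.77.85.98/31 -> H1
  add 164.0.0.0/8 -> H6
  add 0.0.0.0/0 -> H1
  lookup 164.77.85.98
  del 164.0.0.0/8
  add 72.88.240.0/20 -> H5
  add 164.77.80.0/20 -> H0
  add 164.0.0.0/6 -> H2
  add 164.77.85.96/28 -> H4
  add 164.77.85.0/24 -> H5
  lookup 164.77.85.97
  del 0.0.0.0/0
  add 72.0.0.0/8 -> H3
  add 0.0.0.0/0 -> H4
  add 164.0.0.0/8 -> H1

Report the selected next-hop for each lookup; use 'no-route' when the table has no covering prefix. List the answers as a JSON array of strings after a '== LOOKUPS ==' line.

Trace:
  + 164.0.0.0/6 (H0) depth=6
  del 164.0.0.0/6 (clear depth 6)
  + 164.77.85.98/31 (H1) depth=31
  + 164.0.0.0/8 (H6) depth=8
  + 0.0.0.0/0 (H1) depth=0
  Q 164.77.85.98: descend 1010010001001101010101010110001 ; hops seen [H1,H6,H1] ; pick H1
  del 164.0.0.0/8 (clear depth 8)
  + 72.88.240.0/20 (H5) depth=20
  + 164.77.80.0/20 (H0) depth=20
  + 164.0.0.0/6 (H2) depth=6
  + 164.77.85.96/28 (H4) depth=28
  + 164.77.85.0/24 (H5) depth=24
  Q 164.77.85.97: descend 101001000100110101010101011000 ; hops seen [H1,H2,H0,H5,H4] ; pick H4
  del 0.0.0.0/0 (clear depth 0)
  + 72.0.0.0/8 (H3) depth=8
  + 0.0.0.0/0 (H4) depth=0
  + 164.0.0.0/8 (H1) depth=8

== LOOKUPS ==
["H1","H4"]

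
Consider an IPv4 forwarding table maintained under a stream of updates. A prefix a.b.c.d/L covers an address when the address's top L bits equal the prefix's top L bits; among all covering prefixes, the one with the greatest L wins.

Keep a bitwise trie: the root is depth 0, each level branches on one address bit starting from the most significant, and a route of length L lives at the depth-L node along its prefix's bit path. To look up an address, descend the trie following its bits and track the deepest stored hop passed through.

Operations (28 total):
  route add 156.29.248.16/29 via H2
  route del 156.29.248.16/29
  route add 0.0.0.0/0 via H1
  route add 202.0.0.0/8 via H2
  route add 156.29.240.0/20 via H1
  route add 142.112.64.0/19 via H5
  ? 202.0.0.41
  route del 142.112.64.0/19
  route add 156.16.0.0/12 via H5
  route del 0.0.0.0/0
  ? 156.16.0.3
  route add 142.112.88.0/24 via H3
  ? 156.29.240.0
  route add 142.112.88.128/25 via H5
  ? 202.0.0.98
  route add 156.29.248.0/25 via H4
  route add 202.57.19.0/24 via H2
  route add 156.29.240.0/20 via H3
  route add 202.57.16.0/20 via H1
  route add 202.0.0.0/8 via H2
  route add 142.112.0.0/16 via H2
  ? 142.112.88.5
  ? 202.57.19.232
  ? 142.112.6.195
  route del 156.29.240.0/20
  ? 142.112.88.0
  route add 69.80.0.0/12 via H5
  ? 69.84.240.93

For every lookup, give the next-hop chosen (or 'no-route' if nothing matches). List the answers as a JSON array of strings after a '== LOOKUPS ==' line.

Apply in order:
  add 156.29.248.16/29 -> H2 at depth 29
  del 156.29.248.16/29 (clear depth 29)
  add 0.0.0.0/0 -> H1 at depth 0
  add 202.0.0.0/8 -> H2 at depth 8
  add 156.29.240.0/20 -> H1 at depth 20
  add 142.112.64.0/19 -> H5 at depth 19
  lookup 202.0.0.41: bits 11001010 walk d0:H1→d1:-→d2:-→d3:-→d4:-→d5:-→d6:-→d7:-→d8:H2 -> H2
  del 142.112.64.0/19 (clear depth 19)
  add 156.16.0.0/12 -> H5 at depth 12
  del 0.0.0.0/0 (clear depth 0)
  lookup 156.16.0.3: bits 100111000001 walk d0:-→d1:-→d2:-→d3:-→d4:-→d5:-→d6:-→d7:-→d8:-→d9:-→d10:-→d11:-→d12:H5 -> H5
  add 142.112.88.0/24 -> H3 at depth 24
  lookup 156.29.240.0: bits 10011100000111011111 walk d0:-→d1:-→d2:-→d3:-→d4:-→d5:-→d6:-→d7:-→d8:-→d9:-→d10:-→d11:-→d12:H5→d13:-→d14:-→d15:-→d16:-→d17:-→d18:-→d19:-→d20:H1 -> H1
  add 142.112.88.128/25 -> H5 at depth 25
  lookup 202.0.0.98: bits 11001010 walk d0:-→d1:-→d2:-→d3:-→d4:-→d5:-→d6:-→d7:-→d8:H2 -> H2
  add 156.29.248.0/25 -> H4 at depth 25
  add 202.57.19.0/24 -> H2 at depth 24
  add 156.29.240.0/20 -> H3 at depth 20
  add 202.57.16.0/20 -> H1 at depth 20
  add 202.0.0.0/8 -> H2 at depth 8
  add 142.112.0.0/16 -> H2 at depth 16
  lookup 142.112.88.5: bits 100011100111000001011000 walk d0:-→d1:-→d2:-→d3:-→d4:-→d5:-→d6:-→d7:-→d8:-→d9:-→d10:-→d11:-→d12:-→d13:-→d14:-→d15:-→d16:H2→d17:-→d18:-→d19:-→d20:-→d21:-→d22:-→d23:-→d24:H3 -> H3
  lookup 202.57.19.232: bits 110010100011100100010011 walk d0:-→d1:-→d2:-→d3:-→d4:-→d5:-→d6:-→d7:-→d8:H2→d9:-→d10:-→d11:-→d12:-→d13:-→d14:-→d15:-→d16:-→d17:-→d18:-→d19:-→d20:H1→d21:-→d22:-→d23:-→d24:H2 -> H2
  lookup 142.112.6.195: bits 10001110011100000 walk d0:-→d1:-→d2:-→d3:-→d4:-→d5:-→d6:-→d7:-→d8:-→d9:-→d10:-→d11:-→d12:-→d13:-→d14:-→d15:-→d16:H2→d17:- -> H2
  del 156.29.240.0/20 (clear depth 20)
  lookup 142.112.88.0: bits 100011100111000001011000 walk d0:-→d1:-→d2:-→d3:-→d4:-→d5:-→d6:-→d7:-→d8:-→d9:-→d10:-→d11:-→d12:-→d13:-→d14:-→d15:-→d16:H2→d17:-→d18:-→d19:-→d20:-→d21:-→d22:-→d23:-→d24:H3 -> H3
  add 69.80.0.0/12 -> H5 at depth 12
  lookup 69.84.240.93: bits 010001010101 walk d0:-→d1:-→d2:-→d3:-→d4:-→d5:-→d6:-→d7:-→d8:-→d9:-→d10:-→d11:-→d12:H5 -> H5

== LOOKUPS ==
["H2","H5","H1","H2","H3","H2","H2","H3","H5"]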